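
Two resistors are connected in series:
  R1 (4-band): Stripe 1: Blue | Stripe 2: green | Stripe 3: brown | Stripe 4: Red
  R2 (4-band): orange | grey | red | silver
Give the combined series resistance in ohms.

R1: blue, green → 65; brown ×10 → 650 Ω.
R2: orange, grey → 38; red ×10^2 → 3800 Ω.
Series: 650 + 3800 = 4450 Ω.

4450 Ω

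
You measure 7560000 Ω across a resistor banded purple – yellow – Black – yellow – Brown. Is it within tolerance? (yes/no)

Violet → 7 (first significant figure)
Yellow → 4 (second significant figure)
Black → 0 (third significant figure)
Yellow → ×10^4 multiplier
Brown → ±1% tolerance
740 × 10000 = 7400000 Ω
Allowed range: 7326000 Ω to 7474000 Ω.
7560000 Ω lies outside that range.

no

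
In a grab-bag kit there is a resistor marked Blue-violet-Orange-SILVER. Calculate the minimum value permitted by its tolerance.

60300 Ω

Blue → 6 (first significant figure)
Violet → 7 (second significant figure)
Orange → ×10^3 multiplier
Silver → ±10% tolerance
67 × 1000 = 67000 Ω
Minimum = 67000 × (1 − 10/100) = 60300 Ω.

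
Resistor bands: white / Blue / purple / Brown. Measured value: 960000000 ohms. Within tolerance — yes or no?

yes

White → 9 (first significant figure)
Blue → 6 (second significant figure)
Violet → ×10^7 multiplier
Brown → ±1% tolerance
96 × 10000000 = 960000000 Ω
Allowed range: 950400000 Ω to 969600000 Ω.
960000000 ohms lies inside that range.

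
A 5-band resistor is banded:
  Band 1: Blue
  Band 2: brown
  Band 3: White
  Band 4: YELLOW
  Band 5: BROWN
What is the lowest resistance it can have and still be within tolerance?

6128100 Ω

Blue → 6 (first significant figure)
Brown → 1 (second significant figure)
White → 9 (third significant figure)
Yellow → ×10^4 multiplier
Brown → ±1% tolerance
619 × 10000 = 6190000 Ω
Lowest = 6190000 × (1 − 1/100) = 6128100 Ω.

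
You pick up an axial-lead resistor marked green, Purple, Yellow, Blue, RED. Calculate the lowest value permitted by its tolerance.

562520000 Ω

Green → 5 (first significant figure)
Violet → 7 (second significant figure)
Yellow → 4 (third significant figure)
Blue → ×10^6 multiplier
Red → ±2% tolerance
574 × 1000000 = 574000000 Ω
Lowest = 574000000 × (1 − 2/100) = 562520000 Ω.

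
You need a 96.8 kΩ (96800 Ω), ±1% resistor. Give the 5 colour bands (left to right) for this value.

white, blue, grey, red, brown

96800 Ω = 968 × 10^2.
9 → white
6 → blue
8 → grey
Multiplier 10^2 → red.
±1% tolerance → brown.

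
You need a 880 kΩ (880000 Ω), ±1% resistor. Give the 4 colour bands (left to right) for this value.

880000 Ω = 88 × 10^4.
8 → grey
8 → grey
Multiplier 10^4 → yellow.
±1% tolerance → brown.

grey, grey, yellow, brown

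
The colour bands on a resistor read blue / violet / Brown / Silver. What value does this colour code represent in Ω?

Blue → 6 (first significant figure)
Violet → 7 (second significant figure)
Brown → ×10 multiplier
67 × 10 = 670 Ω

670 Ω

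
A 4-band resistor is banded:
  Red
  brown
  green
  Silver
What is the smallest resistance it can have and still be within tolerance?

1890000 Ω

Red → 2 (first significant figure)
Brown → 1 (second significant figure)
Green → ×10^5 multiplier
Silver → ±10% tolerance
21 × 100000 = 2100000 Ω
Smallest = 2100000 × (1 − 10/100) = 1890000 Ω.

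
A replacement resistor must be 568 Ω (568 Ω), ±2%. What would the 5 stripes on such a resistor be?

green, blue, grey, black, red

568 Ω = 568 × 10^0.
5 → green
6 → blue
8 → grey
Multiplier 10^0 → black.
±2% tolerance → red.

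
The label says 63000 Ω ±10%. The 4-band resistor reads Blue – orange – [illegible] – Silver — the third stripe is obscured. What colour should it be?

orange

63000 Ω = 63 × 10^3.
The third band is the multiplier, 10^3, which is orange.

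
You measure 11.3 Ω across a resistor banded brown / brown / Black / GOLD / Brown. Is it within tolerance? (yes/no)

no

Brown → 1 (first significant figure)
Brown → 1 (second significant figure)
Black → 0 (third significant figure)
Gold → ×0.1 multiplier
Brown → ±1% tolerance
110 × 0.1 = 11 Ω
Allowed range: 10.89 Ω to 11.11 Ω.
11.3 Ω lies outside that range.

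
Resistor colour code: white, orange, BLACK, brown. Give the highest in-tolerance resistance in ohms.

White → 9 (first significant figure)
Orange → 3 (second significant figure)
Black → ×1 multiplier
Brown → ±1% tolerance
93 × 1 = 93 Ω
Highest = 93 × (1 + 1/100) = 93.93 Ω.

93.93 Ω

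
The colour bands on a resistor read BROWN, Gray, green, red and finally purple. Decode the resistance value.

18500 Ω

Brown → 1 (first significant figure)
Grey → 8 (second significant figure)
Green → 5 (third significant figure)
Red → ×10^2 multiplier
185 × 100 = 18500 Ω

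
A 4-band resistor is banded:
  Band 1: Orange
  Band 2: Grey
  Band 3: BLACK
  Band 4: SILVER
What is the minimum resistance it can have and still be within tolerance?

Orange → 3 (first significant figure)
Grey → 8 (second significant figure)
Black → ×1 multiplier
Silver → ±10% tolerance
38 × 1 = 38 Ω
Minimum = 38 × (1 − 10/100) = 34.2 Ω.

34.2 Ω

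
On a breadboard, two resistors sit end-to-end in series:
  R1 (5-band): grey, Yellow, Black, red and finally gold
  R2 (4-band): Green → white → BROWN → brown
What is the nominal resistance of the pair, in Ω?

84590 Ω

R1: grey, yellow, black → 840; red ×10^2 → 84000 Ω.
R2: green, white → 59; brown ×10 → 590 Ω.
Series: 84000 + 590 = 84590 Ω.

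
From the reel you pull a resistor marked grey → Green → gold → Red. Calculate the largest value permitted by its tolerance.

Grey → 8 (first significant figure)
Green → 5 (second significant figure)
Gold → ×0.1 multiplier
Red → ±2% tolerance
85 × 0.1 = 8.5 Ω
Largest = 8.5 × (1 + 2/100) = 8.67 Ω.

8.67 Ω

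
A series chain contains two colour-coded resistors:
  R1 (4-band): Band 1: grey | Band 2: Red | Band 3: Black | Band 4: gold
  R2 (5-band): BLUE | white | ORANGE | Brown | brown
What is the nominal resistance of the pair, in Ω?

7012 Ω

R1: grey, red → 82; black ×1 → 82 Ω.
R2: blue, white, orange → 693; brown ×10 → 6930 Ω.
Series: 82 + 6930 = 7012 Ω.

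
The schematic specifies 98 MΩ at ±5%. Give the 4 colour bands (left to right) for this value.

white, grey, blue, gold

98000000 Ω = 98 × 10^6.
9 → white
8 → grey
Multiplier 10^6 → blue.
±5% tolerance → gold.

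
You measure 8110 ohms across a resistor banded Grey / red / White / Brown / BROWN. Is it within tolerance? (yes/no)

Grey → 8 (first significant figure)
Red → 2 (second significant figure)
White → 9 (third significant figure)
Brown → ×10 multiplier
Brown → ±1% tolerance
829 × 10 = 8290 Ω
Allowed range: 8207.1 Ω to 8372.9 Ω.
8110 ohms lies outside that range.

no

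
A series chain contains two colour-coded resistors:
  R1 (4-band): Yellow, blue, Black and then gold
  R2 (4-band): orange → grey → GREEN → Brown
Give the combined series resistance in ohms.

R1: yellow, blue → 46; black ×1 → 46 Ω.
R2: orange, grey → 38; green ×10^5 → 3800000 Ω.
Series: 46 + 3800000 = 3800046 Ω.

3800046 Ω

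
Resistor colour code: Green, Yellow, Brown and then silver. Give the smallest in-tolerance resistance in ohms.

Green → 5 (first significant figure)
Yellow → 4 (second significant figure)
Brown → ×10 multiplier
Silver → ±10% tolerance
54 × 10 = 540 Ω
Smallest = 540 × (1 − 10/100) = 486 Ω.

486 Ω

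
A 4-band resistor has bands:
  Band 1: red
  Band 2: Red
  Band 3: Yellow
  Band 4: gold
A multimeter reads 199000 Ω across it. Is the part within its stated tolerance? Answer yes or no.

no

Red → 2 (first significant figure)
Red → 2 (second significant figure)
Yellow → ×10^4 multiplier
Gold → ±5% tolerance
22 × 10000 = 220000 Ω
Allowed range: 209000 Ω to 231000 Ω.
199000 Ω lies outside that range.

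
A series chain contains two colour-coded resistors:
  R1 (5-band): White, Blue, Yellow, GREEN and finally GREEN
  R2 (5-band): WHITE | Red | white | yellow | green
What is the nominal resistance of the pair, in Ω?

105690000 Ω

R1: white, blue, yellow → 964; green ×10^5 → 96400000 Ω.
R2: white, red, white → 929; yellow ×10^4 → 9290000 Ω.
Series: 96400000 + 9290000 = 105690000 Ω.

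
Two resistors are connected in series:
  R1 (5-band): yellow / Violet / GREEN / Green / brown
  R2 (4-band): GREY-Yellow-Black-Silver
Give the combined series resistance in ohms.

R1: yellow, violet, green → 475; green ×10^5 → 47500000 Ω.
R2: grey, yellow → 84; black ×1 → 84 Ω.
Series: 47500000 + 84 = 47500084 Ω.

47500084 Ω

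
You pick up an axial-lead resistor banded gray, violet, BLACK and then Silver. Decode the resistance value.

Grey → 8 (first significant figure)
Violet → 7 (second significant figure)
Black → ×1 multiplier
87 × 1 = 87 Ω

87 Ω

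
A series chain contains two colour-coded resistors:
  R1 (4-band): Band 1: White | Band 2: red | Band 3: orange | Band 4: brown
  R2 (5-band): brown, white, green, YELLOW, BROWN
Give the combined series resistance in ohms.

R1: white, red → 92; orange ×10^3 → 92000 Ω.
R2: brown, white, green → 195; yellow ×10^4 → 1950000 Ω.
Series: 92000 + 1950000 = 2042000 Ω.

2042000 Ω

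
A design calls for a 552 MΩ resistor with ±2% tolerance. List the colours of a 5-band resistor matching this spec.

green, green, red, blue, red

552000000 Ω = 552 × 10^6.
5 → green
5 → green
2 → red
Multiplier 10^6 → blue.
±2% tolerance → red.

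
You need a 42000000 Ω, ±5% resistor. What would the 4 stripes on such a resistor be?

42000000 Ω = 42 × 10^6.
4 → yellow
2 → red
Multiplier 10^6 → blue.
±5% tolerance → gold.

yellow, red, blue, gold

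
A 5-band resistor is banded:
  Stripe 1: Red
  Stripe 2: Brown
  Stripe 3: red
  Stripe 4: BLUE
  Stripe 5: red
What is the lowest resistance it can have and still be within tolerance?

Red → 2 (first significant figure)
Brown → 1 (second significant figure)
Red → 2 (third significant figure)
Blue → ×10^6 multiplier
Red → ±2% tolerance
212 × 1000000 = 212000000 Ω
Lowest = 212000000 × (1 − 2/100) = 207760000 Ω.

207760000 Ω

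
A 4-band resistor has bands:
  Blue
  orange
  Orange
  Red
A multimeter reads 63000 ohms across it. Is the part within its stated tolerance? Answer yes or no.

Blue → 6 (first significant figure)
Orange → 3 (second significant figure)
Orange → ×10^3 multiplier
Red → ±2% tolerance
63 × 1000 = 63000 Ω
Allowed range: 61740 Ω to 64260 Ω.
63000 ohms lies inside that range.

yes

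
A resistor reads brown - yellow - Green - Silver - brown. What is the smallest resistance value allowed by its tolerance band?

Brown → 1 (first significant figure)
Yellow → 4 (second significant figure)
Green → 5 (third significant figure)
Silver → ×0.01 multiplier
Brown → ±1% tolerance
145 × 0.01 = 1.45 Ω
Smallest = 1.45 × (1 − 1/100) = 1.4355 Ω.

1.4355 Ω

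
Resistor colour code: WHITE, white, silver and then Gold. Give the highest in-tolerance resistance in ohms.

White → 9 (first significant figure)
White → 9 (second significant figure)
Silver → ×0.01 multiplier
Gold → ±5% tolerance
99 × 0.01 = 0.99 Ω
Highest = 0.99 × (1 + 5/100) = 1.0395 Ω.

1.0395 Ω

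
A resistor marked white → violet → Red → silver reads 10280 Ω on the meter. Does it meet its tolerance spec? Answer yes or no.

White → 9 (first significant figure)
Violet → 7 (second significant figure)
Red → ×10^2 multiplier
Silver → ±10% tolerance
97 × 100 = 9700 Ω
Allowed range: 8730 Ω to 10670 Ω.
10280 Ω lies inside that range.

yes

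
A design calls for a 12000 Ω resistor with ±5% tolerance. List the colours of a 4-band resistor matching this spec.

brown, red, orange, gold

12000 Ω = 12 × 10^3.
1 → brown
2 → red
Multiplier 10^3 → orange.
±5% tolerance → gold.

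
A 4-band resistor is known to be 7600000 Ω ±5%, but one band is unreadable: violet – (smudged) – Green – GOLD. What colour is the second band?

7600000 Ω = 76 × 10^5.
The second band gives digit 6 of the significand, and 6 is blue.

blue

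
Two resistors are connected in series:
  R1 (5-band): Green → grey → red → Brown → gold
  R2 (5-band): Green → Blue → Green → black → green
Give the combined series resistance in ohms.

6385 Ω

R1: green, grey, red → 582; brown ×10 → 5820 Ω.
R2: green, blue, green → 565; black ×1 → 565 Ω.
Series: 5820 + 565 = 6385 Ω.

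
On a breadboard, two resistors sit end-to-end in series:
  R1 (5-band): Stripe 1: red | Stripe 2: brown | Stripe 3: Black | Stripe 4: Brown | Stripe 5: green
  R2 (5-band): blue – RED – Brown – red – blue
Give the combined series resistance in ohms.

R1: red, brown, black → 210; brown ×10 → 2100 Ω.
R2: blue, red, brown → 621; red ×10^2 → 62100 Ω.
Series: 2100 + 62100 = 64200 Ω.

64200 Ω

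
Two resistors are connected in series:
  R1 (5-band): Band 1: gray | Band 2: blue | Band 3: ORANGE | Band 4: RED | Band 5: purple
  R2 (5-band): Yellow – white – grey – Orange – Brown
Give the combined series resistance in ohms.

R1: grey, blue, orange → 863; red ×10^2 → 86300 Ω.
R2: yellow, white, grey → 498; orange ×10^3 → 498000 Ω.
Series: 86300 + 498000 = 584300 Ω.

584300 Ω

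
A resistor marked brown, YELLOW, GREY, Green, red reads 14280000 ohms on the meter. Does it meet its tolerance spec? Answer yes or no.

Brown → 1 (first significant figure)
Yellow → 4 (second significant figure)
Grey → 8 (third significant figure)
Green → ×10^5 multiplier
Red → ±2% tolerance
148 × 100000 = 14800000 Ω
Allowed range: 14504000 Ω to 15096000 Ω.
14280000 ohms lies outside that range.

no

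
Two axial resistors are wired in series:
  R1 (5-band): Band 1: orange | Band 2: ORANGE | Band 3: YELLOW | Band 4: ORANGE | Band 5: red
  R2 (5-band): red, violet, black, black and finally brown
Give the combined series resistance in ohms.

334270 Ω

R1: orange, orange, yellow → 334; orange ×10^3 → 334000 Ω.
R2: red, violet, black → 270; black ×1 → 270 Ω.
Series: 334000 + 270 = 334270 Ω.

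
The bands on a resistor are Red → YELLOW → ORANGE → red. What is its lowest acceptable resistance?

23520 Ω

Red → 2 (first significant figure)
Yellow → 4 (second significant figure)
Orange → ×10^3 multiplier
Red → ±2% tolerance
24 × 1000 = 24000 Ω
Lowest = 24000 × (1 − 2/100) = 23520 Ω.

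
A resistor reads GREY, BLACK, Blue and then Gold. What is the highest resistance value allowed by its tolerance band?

Grey → 8 (first significant figure)
Black → 0 (second significant figure)
Blue → ×10^6 multiplier
Gold → ±5% tolerance
80 × 1000000 = 80000000 Ω
Highest = 80000000 × (1 + 5/100) = 84000000 Ω.

84000000 Ω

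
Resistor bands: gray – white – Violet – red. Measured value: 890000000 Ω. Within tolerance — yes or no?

yes

Grey → 8 (first significant figure)
White → 9 (second significant figure)
Violet → ×10^7 multiplier
Red → ±2% tolerance
89 × 10000000 = 890000000 Ω
Allowed range: 872200000 Ω to 907800000 Ω.
890000000 Ω lies inside that range.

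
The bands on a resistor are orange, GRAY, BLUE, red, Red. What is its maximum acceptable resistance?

39372 Ω

Orange → 3 (first significant figure)
Grey → 8 (second significant figure)
Blue → 6 (third significant figure)
Red → ×10^2 multiplier
Red → ±2% tolerance
386 × 100 = 38600 Ω
Maximum = 38600 × (1 + 2/100) = 39372 Ω.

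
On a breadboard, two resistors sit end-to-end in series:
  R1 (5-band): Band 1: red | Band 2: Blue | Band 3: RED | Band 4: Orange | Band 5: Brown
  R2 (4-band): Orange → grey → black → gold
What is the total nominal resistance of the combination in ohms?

262038 Ω

R1: red, blue, red → 262; orange ×10^3 → 262000 Ω.
R2: orange, grey → 38; black ×1 → 38 Ω.
Series: 262000 + 38 = 262038 Ω.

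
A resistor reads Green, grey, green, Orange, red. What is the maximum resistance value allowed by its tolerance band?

596700 Ω

Green → 5 (first significant figure)
Grey → 8 (second significant figure)
Green → 5 (third significant figure)
Orange → ×10^3 multiplier
Red → ±2% tolerance
585 × 1000 = 585000 Ω
Maximum = 585000 × (1 + 2/100) = 596700 Ω.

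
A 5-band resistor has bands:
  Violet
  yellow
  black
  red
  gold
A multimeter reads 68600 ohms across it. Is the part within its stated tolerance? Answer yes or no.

Violet → 7 (first significant figure)
Yellow → 4 (second significant figure)
Black → 0 (third significant figure)
Red → ×10^2 multiplier
Gold → ±5% tolerance
740 × 100 = 74000 Ω
Allowed range: 70300 Ω to 77700 Ω.
68600 ohms lies outside that range.

no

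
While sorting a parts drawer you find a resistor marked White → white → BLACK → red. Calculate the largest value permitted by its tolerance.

100.98 Ω

White → 9 (first significant figure)
White → 9 (second significant figure)
Black → ×1 multiplier
Red → ±2% tolerance
99 × 1 = 99 Ω
Largest = 99 × (1 + 2/100) = 100.98 Ω.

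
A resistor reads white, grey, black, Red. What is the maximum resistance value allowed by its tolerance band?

White → 9 (first significant figure)
Grey → 8 (second significant figure)
Black → ×1 multiplier
Red → ±2% tolerance
98 × 1 = 98 Ω
Maximum = 98 × (1 + 2/100) = 99.96 Ω.

99.96 Ω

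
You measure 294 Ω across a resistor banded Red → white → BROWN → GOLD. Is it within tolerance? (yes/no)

Red → 2 (first significant figure)
White → 9 (second significant figure)
Brown → ×10 multiplier
Gold → ±5% tolerance
29 × 10 = 290 Ω
Allowed range: 275.5 Ω to 304.5 Ω.
294 Ω lies inside that range.

yes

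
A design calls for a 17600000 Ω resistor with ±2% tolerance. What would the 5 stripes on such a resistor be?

17600000 Ω = 176 × 10^5.
1 → brown
7 → violet
6 → blue
Multiplier 10^5 → green.
±2% tolerance → red.

brown, violet, blue, green, red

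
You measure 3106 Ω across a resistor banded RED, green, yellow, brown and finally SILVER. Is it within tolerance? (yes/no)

no

Red → 2 (first significant figure)
Green → 5 (second significant figure)
Yellow → 4 (third significant figure)
Brown → ×10 multiplier
Silver → ±10% tolerance
254 × 10 = 2540 Ω
Allowed range: 2286 Ω to 2794 Ω.
3106 Ω lies outside that range.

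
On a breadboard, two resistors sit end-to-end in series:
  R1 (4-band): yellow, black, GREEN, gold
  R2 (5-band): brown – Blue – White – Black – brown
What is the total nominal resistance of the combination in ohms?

R1: yellow, black → 40; green ×10^5 → 4000000 Ω.
R2: brown, blue, white → 169; black ×1 → 169 Ω.
Series: 4000000 + 169 = 4000169 Ω.

4000169 Ω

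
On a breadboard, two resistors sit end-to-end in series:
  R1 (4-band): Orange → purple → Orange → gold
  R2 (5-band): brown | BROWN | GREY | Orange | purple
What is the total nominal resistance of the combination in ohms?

155000 Ω

R1: orange, violet → 37; orange ×10^3 → 37000 Ω.
R2: brown, brown, grey → 118; orange ×10^3 → 118000 Ω.
Series: 37000 + 118000 = 155000 Ω.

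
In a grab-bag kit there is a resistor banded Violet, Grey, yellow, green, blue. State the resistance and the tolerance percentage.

Violet → 7 (first significant figure)
Grey → 8 (second significant figure)
Yellow → 4 (third significant figure)
Green → ×10^5 multiplier
Blue → ±0.25% tolerance
784 × 100000 = 78400000 Ω

78400000 Ω ±0.25%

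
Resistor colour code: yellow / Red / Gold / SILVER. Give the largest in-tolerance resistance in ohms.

4.62 Ω

Yellow → 4 (first significant figure)
Red → 2 (second significant figure)
Gold → ×0.1 multiplier
Silver → ±10% tolerance
42 × 0.1 = 4.2 Ω
Largest = 4.2 × (1 + 10/100) = 4.62 Ω.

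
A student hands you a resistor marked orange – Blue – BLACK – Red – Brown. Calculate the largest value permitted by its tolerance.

36360 Ω

Orange → 3 (first significant figure)
Blue → 6 (second significant figure)
Black → 0 (third significant figure)
Red → ×10^2 multiplier
Brown → ±1% tolerance
360 × 100 = 36000 Ω
Largest = 36000 × (1 + 1/100) = 36360 Ω.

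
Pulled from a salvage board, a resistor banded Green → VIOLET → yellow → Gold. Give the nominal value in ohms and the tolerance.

Green → 5 (first significant figure)
Violet → 7 (second significant figure)
Yellow → ×10^4 multiplier
Gold → ±5% tolerance
57 × 10000 = 570000 Ω

570000 Ω ±5%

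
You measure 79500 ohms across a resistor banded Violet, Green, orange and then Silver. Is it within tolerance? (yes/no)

Violet → 7 (first significant figure)
Green → 5 (second significant figure)
Orange → ×10^3 multiplier
Silver → ±10% tolerance
75 × 1000 = 75000 Ω
Allowed range: 67500 Ω to 82500 Ω.
79500 ohms lies inside that range.

yes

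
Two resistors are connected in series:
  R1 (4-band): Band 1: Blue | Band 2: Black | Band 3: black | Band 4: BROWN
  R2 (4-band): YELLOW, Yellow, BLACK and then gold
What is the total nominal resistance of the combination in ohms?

104 Ω

R1: blue, black → 60; black ×1 → 60 Ω.
R2: yellow, yellow → 44; black ×1 → 44 Ω.
Series: 60 + 44 = 104 Ω.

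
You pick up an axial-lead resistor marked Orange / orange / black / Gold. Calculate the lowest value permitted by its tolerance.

31.35 Ω

Orange → 3 (first significant figure)
Orange → 3 (second significant figure)
Black → ×1 multiplier
Gold → ±5% tolerance
33 × 1 = 33 Ω
Lowest = 33 × (1 − 5/100) = 31.35 Ω.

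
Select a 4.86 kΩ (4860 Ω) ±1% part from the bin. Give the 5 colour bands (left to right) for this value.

4860 Ω = 486 × 10^1.
4 → yellow
8 → grey
6 → blue
Multiplier 10^1 → brown.
±1% tolerance → brown.

yellow, grey, blue, brown, brown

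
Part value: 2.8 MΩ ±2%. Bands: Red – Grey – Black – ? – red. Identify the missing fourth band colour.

2800000 Ω = 280 × 10^4.
The fourth band is the multiplier, 10^4, which is yellow.

yellow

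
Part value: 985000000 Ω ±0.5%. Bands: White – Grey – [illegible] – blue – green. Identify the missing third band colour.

green

985000000 Ω = 985 × 10^6.
The third band gives digit 5 of the significand, and 5 is green.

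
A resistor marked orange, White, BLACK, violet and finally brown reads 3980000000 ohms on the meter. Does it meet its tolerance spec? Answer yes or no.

Orange → 3 (first significant figure)
White → 9 (second significant figure)
Black → 0 (third significant figure)
Violet → ×10^7 multiplier
Brown → ±1% tolerance
390 × 10000000 = 3900000000 Ω
Allowed range: 3861000000 Ω to 3939000000 Ω.
3980000000 ohms lies outside that range.

no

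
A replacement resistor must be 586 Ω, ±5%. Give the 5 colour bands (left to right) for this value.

586 Ω = 586 × 10^0.
5 → green
8 → grey
6 → blue
Multiplier 10^0 → black.
±5% tolerance → gold.

green, grey, blue, black, gold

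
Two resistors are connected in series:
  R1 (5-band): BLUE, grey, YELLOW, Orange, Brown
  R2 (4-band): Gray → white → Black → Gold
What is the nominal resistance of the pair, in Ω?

R1: blue, grey, yellow → 684; orange ×10^3 → 684000 Ω.
R2: grey, white → 89; black ×1 → 89 Ω.
Series: 684000 + 89 = 684089 Ω.

684089 Ω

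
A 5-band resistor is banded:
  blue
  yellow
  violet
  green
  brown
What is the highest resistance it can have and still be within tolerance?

Blue → 6 (first significant figure)
Yellow → 4 (second significant figure)
Violet → 7 (third significant figure)
Green → ×10^5 multiplier
Brown → ±1% tolerance
647 × 100000 = 64700000 Ω
Highest = 64700000 × (1 + 1/100) = 65347000 Ω.

65347000 Ω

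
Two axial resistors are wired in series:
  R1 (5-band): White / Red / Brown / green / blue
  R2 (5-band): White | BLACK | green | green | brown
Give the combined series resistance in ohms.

R1: white, red, brown → 921; green ×10^5 → 92100000 Ω.
R2: white, black, green → 905; green ×10^5 → 90500000 Ω.
Series: 92100000 + 90500000 = 182600000 Ω.

182600000 Ω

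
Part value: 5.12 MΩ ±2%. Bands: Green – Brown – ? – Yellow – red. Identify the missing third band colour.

5120000 Ω = 512 × 10^4.
The third band gives digit 2 of the significand, and 2 is red.

red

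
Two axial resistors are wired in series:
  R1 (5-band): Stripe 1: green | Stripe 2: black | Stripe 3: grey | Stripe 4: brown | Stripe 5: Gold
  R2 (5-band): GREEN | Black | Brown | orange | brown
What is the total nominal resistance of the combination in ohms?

R1: green, black, grey → 508; brown ×10 → 5080 Ω.
R2: green, black, brown → 501; orange ×10^3 → 501000 Ω.
Series: 5080 + 501000 = 506080 Ω.

506080 Ω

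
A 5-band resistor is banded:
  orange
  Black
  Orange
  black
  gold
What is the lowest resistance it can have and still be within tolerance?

287.85 Ω

Orange → 3 (first significant figure)
Black → 0 (second significant figure)
Orange → 3 (third significant figure)
Black → ×1 multiplier
Gold → ±5% tolerance
303 × 1 = 303 Ω
Lowest = 303 × (1 − 5/100) = 287.85 Ω.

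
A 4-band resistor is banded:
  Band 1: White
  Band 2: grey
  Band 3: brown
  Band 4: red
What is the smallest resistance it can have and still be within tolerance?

960.4 Ω

White → 9 (first significant figure)
Grey → 8 (second significant figure)
Brown → ×10 multiplier
Red → ±2% tolerance
98 × 10 = 980 Ω
Smallest = 980 × (1 − 2/100) = 960.4 Ω.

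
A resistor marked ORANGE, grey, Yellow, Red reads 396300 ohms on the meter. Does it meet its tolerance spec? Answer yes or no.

Orange → 3 (first significant figure)
Grey → 8 (second significant figure)
Yellow → ×10^4 multiplier
Red → ±2% tolerance
38 × 10000 = 380000 Ω
Allowed range: 372400 Ω to 387600 Ω.
396300 ohms lies outside that range.

no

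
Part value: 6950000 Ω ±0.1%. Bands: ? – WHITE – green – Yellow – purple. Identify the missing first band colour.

6950000 Ω = 695 × 10^4.
The first band gives digit 6 of the significand, and 6 is blue.

blue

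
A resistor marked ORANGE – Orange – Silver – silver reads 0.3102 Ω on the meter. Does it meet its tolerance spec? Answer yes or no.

Orange → 3 (first significant figure)
Orange → 3 (second significant figure)
Silver → ×0.01 multiplier
Silver → ±10% tolerance
33 × 0.01 = 0.33 Ω
Allowed range: 0.297 Ω to 0.363 Ω.
0.3102 Ω lies inside that range.

yes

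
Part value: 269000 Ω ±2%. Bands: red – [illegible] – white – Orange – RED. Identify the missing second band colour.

blue

269000 Ω = 269 × 10^3.
The second band gives digit 6 of the significand, and 6 is blue.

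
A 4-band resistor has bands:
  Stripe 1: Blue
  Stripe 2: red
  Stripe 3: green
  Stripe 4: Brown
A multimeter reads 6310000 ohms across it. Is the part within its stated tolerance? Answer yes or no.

Blue → 6 (first significant figure)
Red → 2 (second significant figure)
Green → ×10^5 multiplier
Brown → ±1% tolerance
62 × 100000 = 6200000 Ω
Allowed range: 6138000 Ω to 6262000 Ω.
6310000 ohms lies outside that range.

no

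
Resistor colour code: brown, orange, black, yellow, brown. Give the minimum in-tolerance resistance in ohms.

Brown → 1 (first significant figure)
Orange → 3 (second significant figure)
Black → 0 (third significant figure)
Yellow → ×10^4 multiplier
Brown → ±1% tolerance
130 × 10000 = 1300000 Ω
Minimum = 1300000 × (1 − 1/100) = 1287000 Ω.

1287000 Ω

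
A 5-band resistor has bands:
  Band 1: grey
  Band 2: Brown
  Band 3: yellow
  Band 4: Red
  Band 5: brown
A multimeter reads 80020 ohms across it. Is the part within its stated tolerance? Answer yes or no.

no

Grey → 8 (first significant figure)
Brown → 1 (second significant figure)
Yellow → 4 (third significant figure)
Red → ×10^2 multiplier
Brown → ±1% tolerance
814 × 100 = 81400 Ω
Allowed range: 80586 Ω to 82214 Ω.
80020 ohms lies outside that range.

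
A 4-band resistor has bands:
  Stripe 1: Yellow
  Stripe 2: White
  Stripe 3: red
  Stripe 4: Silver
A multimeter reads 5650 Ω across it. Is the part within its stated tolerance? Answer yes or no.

no

Yellow → 4 (first significant figure)
White → 9 (second significant figure)
Red → ×10^2 multiplier
Silver → ±10% tolerance
49 × 100 = 4900 Ω
Allowed range: 4410 Ω to 5390 Ω.
5650 Ω lies outside that range.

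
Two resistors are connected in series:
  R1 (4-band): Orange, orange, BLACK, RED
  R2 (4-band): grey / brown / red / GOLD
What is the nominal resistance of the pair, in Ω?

R1: orange, orange → 33; black ×1 → 33 Ω.
R2: grey, brown → 81; red ×10^2 → 8100 Ω.
Series: 33 + 8100 = 8133 Ω.

8133 Ω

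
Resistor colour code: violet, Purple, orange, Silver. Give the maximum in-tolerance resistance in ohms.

Violet → 7 (first significant figure)
Violet → 7 (second significant figure)
Orange → ×10^3 multiplier
Silver → ±10% tolerance
77 × 1000 = 77000 Ω
Maximum = 77000 × (1 + 10/100) = 84700 Ω.

84700 Ω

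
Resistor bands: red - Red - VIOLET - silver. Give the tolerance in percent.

±10%

The last band, silver, is the tolerance band.
Silver corresponds to ±10%.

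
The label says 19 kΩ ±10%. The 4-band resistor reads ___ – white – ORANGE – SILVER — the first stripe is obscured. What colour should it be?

19000 Ω = 19 × 10^3.
The first band gives digit 1 of the significand, and 1 is brown.

brown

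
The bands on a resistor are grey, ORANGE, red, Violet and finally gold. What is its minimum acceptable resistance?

7904000000 Ω

Grey → 8 (first significant figure)
Orange → 3 (second significant figure)
Red → 2 (third significant figure)
Violet → ×10^7 multiplier
Gold → ±5% tolerance
832 × 10000000 = 8320000000 Ω
Minimum = 8320000000 × (1 − 5/100) = 7904000000 Ω.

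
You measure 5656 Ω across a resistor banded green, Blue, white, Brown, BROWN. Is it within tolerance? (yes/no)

Green → 5 (first significant figure)
Blue → 6 (second significant figure)
White → 9 (third significant figure)
Brown → ×10 multiplier
Brown → ±1% tolerance
569 × 10 = 5690 Ω
Allowed range: 5633.1 Ω to 5746.9 Ω.
5656 Ω lies inside that range.

yes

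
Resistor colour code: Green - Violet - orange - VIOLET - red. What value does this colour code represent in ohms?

5730000000 Ω

Green → 5 (first significant figure)
Violet → 7 (second significant figure)
Orange → 3 (third significant figure)
Violet → ×10^7 multiplier
573 × 10000000 = 5730000000 Ω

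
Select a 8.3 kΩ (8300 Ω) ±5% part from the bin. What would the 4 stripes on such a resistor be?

8300 Ω = 83 × 10^2.
8 → grey
3 → orange
Multiplier 10^2 → red.
±5% tolerance → gold.

grey, orange, red, gold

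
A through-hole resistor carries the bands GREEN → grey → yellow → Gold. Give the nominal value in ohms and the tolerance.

Green → 5 (first significant figure)
Grey → 8 (second significant figure)
Yellow → ×10^4 multiplier
Gold → ±5% tolerance
58 × 10000 = 580000 Ω

580000 Ω ±5%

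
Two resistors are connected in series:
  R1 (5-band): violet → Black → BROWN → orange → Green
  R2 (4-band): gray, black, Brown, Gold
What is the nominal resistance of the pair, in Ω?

R1: violet, black, brown → 701; orange ×10^3 → 701000 Ω.
R2: grey, black → 80; brown ×10 → 800 Ω.
Series: 701000 + 800 = 701800 Ω.

701800 Ω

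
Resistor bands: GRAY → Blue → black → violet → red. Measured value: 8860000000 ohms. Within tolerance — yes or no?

no

Grey → 8 (first significant figure)
Blue → 6 (second significant figure)
Black → 0 (third significant figure)
Violet → ×10^7 multiplier
Red → ±2% tolerance
860 × 10000000 = 8600000000 Ω
Allowed range: 8428000000 Ω to 8772000000 Ω.
8860000000 ohms lies outside that range.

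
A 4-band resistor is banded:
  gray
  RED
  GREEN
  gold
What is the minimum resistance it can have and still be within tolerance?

7790000 Ω

Grey → 8 (first significant figure)
Red → 2 (second significant figure)
Green → ×10^5 multiplier
Gold → ±5% tolerance
82 × 100000 = 8200000 Ω
Minimum = 8200000 × (1 − 5/100) = 7790000 Ω.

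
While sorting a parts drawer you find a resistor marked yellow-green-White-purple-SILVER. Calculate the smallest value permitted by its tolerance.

4131000000 Ω

Yellow → 4 (first significant figure)
Green → 5 (second significant figure)
White → 9 (third significant figure)
Violet → ×10^7 multiplier
Silver → ±10% tolerance
459 × 10000000 = 4590000000 Ω
Smallest = 4590000000 × (1 − 10/100) = 4131000000 Ω.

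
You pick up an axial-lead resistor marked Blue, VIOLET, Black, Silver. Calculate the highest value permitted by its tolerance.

73.7 Ω

Blue → 6 (first significant figure)
Violet → 7 (second significant figure)
Black → ×1 multiplier
Silver → ±10% tolerance
67 × 1 = 67 Ω
Highest = 67 × (1 + 10/100) = 73.7 Ω.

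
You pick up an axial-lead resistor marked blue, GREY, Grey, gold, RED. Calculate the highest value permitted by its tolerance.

Blue → 6 (first significant figure)
Grey → 8 (second significant figure)
Grey → 8 (third significant figure)
Gold → ×0.1 multiplier
Red → ±2% tolerance
688 × 0.1 = 68.8 Ω
Highest = 68.8 × (1 + 2/100) = 70.176 Ω.

70.176 Ω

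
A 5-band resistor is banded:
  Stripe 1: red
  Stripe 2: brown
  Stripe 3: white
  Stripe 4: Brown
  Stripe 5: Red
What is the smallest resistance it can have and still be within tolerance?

Red → 2 (first significant figure)
Brown → 1 (second significant figure)
White → 9 (third significant figure)
Brown → ×10 multiplier
Red → ±2% tolerance
219 × 10 = 2190 Ω
Smallest = 2190 × (1 − 2/100) = 2146.2 Ω.

2146.2 Ω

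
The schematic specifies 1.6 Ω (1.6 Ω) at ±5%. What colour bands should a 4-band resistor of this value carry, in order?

brown, blue, gold, gold

1.6 Ω = 16 × 10^-1.
1 → brown
6 → blue
Multiplier 10^-1 → gold.
±5% tolerance → gold.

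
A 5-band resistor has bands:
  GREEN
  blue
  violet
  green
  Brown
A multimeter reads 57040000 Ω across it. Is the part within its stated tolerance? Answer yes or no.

Green → 5 (first significant figure)
Blue → 6 (second significant figure)
Violet → 7 (third significant figure)
Green → ×10^5 multiplier
Brown → ±1% tolerance
567 × 100000 = 56700000 Ω
Allowed range: 56133000 Ω to 57267000 Ω.
57040000 Ω lies inside that range.

yes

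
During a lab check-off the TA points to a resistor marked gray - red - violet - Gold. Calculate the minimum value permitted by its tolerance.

779000000 Ω

Grey → 8 (first significant figure)
Red → 2 (second significant figure)
Violet → ×10^7 multiplier
Gold → ±5% tolerance
82 × 10000000 = 820000000 Ω
Minimum = 820000000 × (1 − 5/100) = 779000000 Ω.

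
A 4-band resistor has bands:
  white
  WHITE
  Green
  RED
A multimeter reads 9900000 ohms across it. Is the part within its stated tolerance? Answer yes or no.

yes

White → 9 (first significant figure)
White → 9 (second significant figure)
Green → ×10^5 multiplier
Red → ±2% tolerance
99 × 100000 = 9900000 Ω
Allowed range: 9702000 Ω to 10098000 Ω.
9900000 ohms lies inside that range.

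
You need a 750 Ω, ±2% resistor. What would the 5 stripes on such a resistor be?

violet, green, black, black, red

750 Ω = 750 × 10^0.
7 → violet
5 → green
0 → black
Multiplier 10^0 → black.
±2% tolerance → red.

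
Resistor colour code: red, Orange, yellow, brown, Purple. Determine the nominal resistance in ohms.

Red → 2 (first significant figure)
Orange → 3 (second significant figure)
Yellow → 4 (third significant figure)
Brown → ×10 multiplier
234 × 10 = 2340 Ω

2340 Ω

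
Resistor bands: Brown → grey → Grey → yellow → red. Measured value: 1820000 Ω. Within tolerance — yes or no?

Brown → 1 (first significant figure)
Grey → 8 (second significant figure)
Grey → 8 (third significant figure)
Yellow → ×10^4 multiplier
Red → ±2% tolerance
188 × 10000 = 1880000 Ω
Allowed range: 1842400 Ω to 1917600 Ω.
1820000 Ω lies outside that range.

no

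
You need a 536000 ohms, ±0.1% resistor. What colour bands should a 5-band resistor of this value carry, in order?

green, orange, blue, orange, violet

536000 Ω = 536 × 10^3.
5 → green
3 → orange
6 → blue
Multiplier 10^3 → orange.
±0.1% tolerance → violet.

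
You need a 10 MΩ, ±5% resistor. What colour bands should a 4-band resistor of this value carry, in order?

brown, black, blue, gold

10000000 Ω = 10 × 10^6.
1 → brown
0 → black
Multiplier 10^6 → blue.
±5% tolerance → gold.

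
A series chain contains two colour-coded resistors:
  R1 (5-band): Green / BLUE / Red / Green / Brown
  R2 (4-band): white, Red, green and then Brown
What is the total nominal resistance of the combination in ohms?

65400000 Ω

R1: green, blue, red → 562; green ×10^5 → 56200000 Ω.
R2: white, red → 92; green ×10^5 → 9200000 Ω.
Series: 56200000 + 9200000 = 65400000 Ω.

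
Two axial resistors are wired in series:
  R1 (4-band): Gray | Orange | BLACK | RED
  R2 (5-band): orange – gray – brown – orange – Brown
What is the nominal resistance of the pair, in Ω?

R1: grey, orange → 83; black ×1 → 83 Ω.
R2: orange, grey, brown → 381; orange ×10^3 → 381000 Ω.
Series: 83 + 381000 = 381083 Ω.

381083 Ω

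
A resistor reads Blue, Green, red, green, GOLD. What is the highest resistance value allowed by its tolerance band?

68460000 Ω

Blue → 6 (first significant figure)
Green → 5 (second significant figure)
Red → 2 (third significant figure)
Green → ×10^5 multiplier
Gold → ±5% tolerance
652 × 100000 = 65200000 Ω
Highest = 65200000 × (1 + 5/100) = 68460000 Ω.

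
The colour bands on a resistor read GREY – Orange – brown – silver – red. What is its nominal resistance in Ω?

8.31 Ω

Grey → 8 (first significant figure)
Orange → 3 (second significant figure)
Brown → 1 (third significant figure)
Silver → ×0.01 multiplier
831 × 0.01 = 8.31 Ω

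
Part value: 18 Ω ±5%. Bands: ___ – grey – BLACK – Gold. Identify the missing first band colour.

brown

18 Ω = 18 × 10^0.
The first band gives digit 1 of the significand, and 1 is brown.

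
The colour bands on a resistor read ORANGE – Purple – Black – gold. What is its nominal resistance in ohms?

37 Ω

Orange → 3 (first significant figure)
Violet → 7 (second significant figure)
Black → ×1 multiplier
37 × 1 = 37 Ω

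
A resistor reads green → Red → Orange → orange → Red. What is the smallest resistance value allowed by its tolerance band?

512540 Ω

Green → 5 (first significant figure)
Red → 2 (second significant figure)
Orange → 3 (third significant figure)
Orange → ×10^3 multiplier
Red → ±2% tolerance
523 × 1000 = 523000 Ω
Smallest = 523000 × (1 − 2/100) = 512540 Ω.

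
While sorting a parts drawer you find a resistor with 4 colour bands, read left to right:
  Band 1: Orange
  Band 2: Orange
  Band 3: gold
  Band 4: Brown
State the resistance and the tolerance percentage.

3.3 Ω ±1%

Orange → 3 (first significant figure)
Orange → 3 (second significant figure)
Gold → ×0.1 multiplier
Brown → ±1% tolerance
33 × 0.1 = 3.3 Ω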